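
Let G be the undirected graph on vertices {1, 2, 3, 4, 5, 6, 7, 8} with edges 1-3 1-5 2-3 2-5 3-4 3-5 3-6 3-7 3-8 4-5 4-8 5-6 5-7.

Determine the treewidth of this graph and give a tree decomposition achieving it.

Treewidth 2.
One such decomposition:
Bags: B1 = {3, 5, 6}  B2 = {3, 4, 5}  B3 = {2, 3, 5}  B4 = {1, 3, 5}  B5 = {3, 5, 7}  B6 = {3, 4, 8}
Tree: B1–B2, B1–B3, B1–B4, B1–B5, B2–B6

Each bag holds 3 vertices, so the decomposition has width 2, which upper-bounds the treewidth. On the other hand G contains the 3-clique {3, 4, 8}. A clique must lie in a single bag of any decomposition, so no decomposition can have width below 2. Combining the bounds, tw(G) = 2.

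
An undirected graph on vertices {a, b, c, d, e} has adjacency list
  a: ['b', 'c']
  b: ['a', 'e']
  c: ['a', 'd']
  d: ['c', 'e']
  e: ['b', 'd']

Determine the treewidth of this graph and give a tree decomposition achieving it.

Treewidth 2.
Bags: B1 = {a, b, c}  B2 = {b, c, e}  B3 = {c, d, e}
Tree: B1–B2, B2–B3

Every bag has size at most 3, so the width is 3 − 1 = 2 and tw(G) ≤ 2. The edges c–a–b–e–d–c form a cycle, so G is not a tree and its treewidth is at least 2. The upper and lower bounds meet at 2, so that is the treewidth.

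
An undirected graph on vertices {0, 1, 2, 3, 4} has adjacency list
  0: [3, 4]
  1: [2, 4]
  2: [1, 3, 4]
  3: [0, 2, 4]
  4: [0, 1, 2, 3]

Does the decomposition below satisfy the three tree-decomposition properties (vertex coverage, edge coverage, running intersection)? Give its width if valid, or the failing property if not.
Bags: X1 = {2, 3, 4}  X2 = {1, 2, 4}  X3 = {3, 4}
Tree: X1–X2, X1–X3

No — vertex 0 appears in no bag.

A tree decomposition must satisfy three properties: every vertex lies in some bag; for every edge, both endpoints lie together in some bag; and for every vertex, the bags containing it form a connected subtree. Here vertex 0 appears in no bag, so the decomposition is invalid.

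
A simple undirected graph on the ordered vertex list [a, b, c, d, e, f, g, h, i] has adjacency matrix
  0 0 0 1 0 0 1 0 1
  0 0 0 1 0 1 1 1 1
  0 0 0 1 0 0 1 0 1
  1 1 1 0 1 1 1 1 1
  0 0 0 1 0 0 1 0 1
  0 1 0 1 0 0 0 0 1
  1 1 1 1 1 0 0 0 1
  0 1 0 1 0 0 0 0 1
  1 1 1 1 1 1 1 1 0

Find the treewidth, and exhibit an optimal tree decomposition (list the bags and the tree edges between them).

The largest bag has 4 vertices, giving width 3; this decomposition certifies tw(G) ≤ 3. On the other hand G contains the 4-clique {d, e, g, i}. A clique must lie in a single bag of any decomposition, so no decomposition can have width below 3. The upper and lower bounds meet at 3, so that is the treewidth.

Treewidth 3.
Bags: B1 = {b, d, g, i}  B2 = {a, d, g, i}  B3 = {d, e, g, i}  B4 = {c, d, g, i}  B5 = {b, d, h, i}  B6 = {b, d, f, i}
Tree: B1–B2, B1–B3, B3–B4, B1–B5, B1–B6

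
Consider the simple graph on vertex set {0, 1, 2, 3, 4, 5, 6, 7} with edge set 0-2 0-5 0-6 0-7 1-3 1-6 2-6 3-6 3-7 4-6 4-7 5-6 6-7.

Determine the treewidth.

A width-2 tree decomposition is:
Bags: B1 = {0, 6, 7}  B2 = {0, 5, 6}  B3 = {4, 6, 7}  B4 = {3, 6, 7}  B5 = {1, 3, 6}  B6 = {0, 2, 6}
Tree: B1–B2, B1–B3, B3–B4, B4–B5, B1–B6
Each bag holds 3 vertices, so the decomposition has width 2, which upper-bounds the treewidth. For the lower bound, the 3 vertices {0, 2, 6} are pairwise adjacent, and any tree decomposition puts a clique entirely inside one bag — forcing width ≥ 2. Combining the bounds, tw(G) = 2.

2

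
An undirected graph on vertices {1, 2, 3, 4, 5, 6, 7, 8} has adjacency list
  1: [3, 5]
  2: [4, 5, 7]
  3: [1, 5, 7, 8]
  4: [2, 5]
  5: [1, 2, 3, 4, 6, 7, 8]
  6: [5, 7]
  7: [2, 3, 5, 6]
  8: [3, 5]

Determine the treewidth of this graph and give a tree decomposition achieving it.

Treewidth 2.
One such decomposition:
Bags: B1 = {2, 5, 7}  B2 = {5, 6, 7}  B3 = {2, 4, 5}  B4 = {3, 5, 7}  B5 = {3, 5, 8}  B6 = {1, 3, 5}
Tree: B1–B2, B1–B3, B1–B4, B4–B5, B4–B6

Every bag has size at most 3, so the width is 3 − 1 = 2 and tw(G) ≤ 2. Conversely, {2, 4, 5} is a clique of size 3, and the vertices of any clique must share a bag in every tree decomposition; so some bag has ≥ 3 vertices and tw(G) ≥ 2. Combining the bounds, tw(G) = 2.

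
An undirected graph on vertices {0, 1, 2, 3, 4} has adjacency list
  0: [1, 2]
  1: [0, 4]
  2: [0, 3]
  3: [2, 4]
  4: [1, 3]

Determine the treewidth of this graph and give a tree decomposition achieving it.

Each bag holds 3 vertices, so the decomposition has width 2, which upper-bounds the treewidth. Since 3–4–1–0–2–3 is a cycle in G, G is not acyclic. Forests are exactly the graphs of treewidth ≤ 1, so tw(G) ≥ 2. Combining the bounds, tw(G) = 2.

Treewidth 2.
Bags: B1 = {1, 3, 4}  B2 = {0, 1, 3}  B3 = {0, 2, 3}
Tree: B1–B2, B2–B3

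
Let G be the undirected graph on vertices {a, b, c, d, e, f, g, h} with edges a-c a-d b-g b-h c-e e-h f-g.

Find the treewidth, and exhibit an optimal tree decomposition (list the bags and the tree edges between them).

Treewidth 1.
One such decomposition:
Bags: B1 = {a, d}  B2 = {a, c}  B3 = {c, e}  B4 = {e, h}  B5 = {b, h}  B6 = {b, g}  B7 = {f, g}
Tree: B1–B2, B2–B3, B3–B4, B4–B5, B5–B6, B6–B7

Each bag holds 2 vertices, so the decomposition has width 1, which upper-bounds the treewidth. G has an edge, so its treewidth is at least 1. Hence tw(G) = 1 exactly.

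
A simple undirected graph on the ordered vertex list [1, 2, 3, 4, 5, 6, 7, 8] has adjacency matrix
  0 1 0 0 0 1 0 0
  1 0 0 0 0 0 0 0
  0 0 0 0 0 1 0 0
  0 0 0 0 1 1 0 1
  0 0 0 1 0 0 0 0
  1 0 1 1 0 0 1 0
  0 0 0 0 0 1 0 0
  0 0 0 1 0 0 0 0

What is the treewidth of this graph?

A width-1 tree decomposition is:
Bags: B1 = {6, 7}  B2 = {3, 6}  B3 = {4, 6}  B4 = {1, 6}  B5 = {4, 8}  B6 = {1, 2}  B7 = {4, 5}
Tree: B1–B2, B1–B3, B1–B4, B3–B5, B4–B6, B3–B7
The largest bag has 2 vertices, giving width 1; this decomposition certifies tw(G) ≤ 1. G has an edge, so its treewidth is at least 1. Hence tw(G) = 1 exactly.

1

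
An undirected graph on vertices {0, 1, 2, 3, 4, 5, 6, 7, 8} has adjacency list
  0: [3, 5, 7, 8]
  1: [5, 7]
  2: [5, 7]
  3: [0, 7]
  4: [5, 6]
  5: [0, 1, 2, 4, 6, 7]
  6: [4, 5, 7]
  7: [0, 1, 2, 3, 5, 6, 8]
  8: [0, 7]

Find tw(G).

A width-2 tree decomposition is:
Bags: B1 = {5, 6, 7}  B2 = {0, 5, 7}  B3 = {4, 5, 6}  B4 = {2, 5, 7}  B5 = {0, 7, 8}  B6 = {0, 3, 7}  B7 = {1, 5, 7}
Tree: B1–B2, B1–B3, B1–B4, B2–B5, B2–B6, B2–B7
Each bag holds 3 vertices, so the decomposition has width 2, which upper-bounds the treewidth. On the other hand G contains the 3-clique {4, 5, 6}. A clique must lie in a single bag of any decomposition, so no decomposition can have width below 2. Therefore the treewidth is 2.

2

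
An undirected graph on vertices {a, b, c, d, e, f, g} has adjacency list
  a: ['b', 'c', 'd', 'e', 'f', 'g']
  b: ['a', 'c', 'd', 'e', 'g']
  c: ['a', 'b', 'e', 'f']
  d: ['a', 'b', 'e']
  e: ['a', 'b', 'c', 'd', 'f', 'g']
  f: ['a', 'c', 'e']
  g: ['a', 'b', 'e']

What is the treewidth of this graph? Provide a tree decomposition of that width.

Every bag has size at most 4, so the width is 4 − 1 = 3 and tw(G) ≤ 3. Conversely, {a, c, e, f} is a clique of size 4, and the vertices of any clique must share a bag in every tree decomposition; so some bag has ≥ 4 vertices and tw(G) ≥ 3. Hence tw(G) = 3 exactly.

Treewidth 3.
One such decomposition:
Bags: B1 = {a, b, c, e}  B2 = {a, b, e, g}  B3 = {a, c, e, f}  B4 = {a, b, d, e}
Tree: B1–B2, B1–B3, B2–B4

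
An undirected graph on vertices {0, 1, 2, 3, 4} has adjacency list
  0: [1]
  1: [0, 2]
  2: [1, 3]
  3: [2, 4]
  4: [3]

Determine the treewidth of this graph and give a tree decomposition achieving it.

Treewidth 1.
One such decomposition:
Bags: B1 = {3, 4}  B2 = {2, 3}  B3 = {1, 2}  B4 = {0, 1}
Tree: B1–B2, B2–B3, B3–B4

Each bag holds 2 vertices, so the decomposition has width 1, which upper-bounds the treewidth. Since G has at least one edge (e.g. 4–3), it is not an edgeless graph, so tw(G) ≥ 1. Hence tw(G) = 1 exactly.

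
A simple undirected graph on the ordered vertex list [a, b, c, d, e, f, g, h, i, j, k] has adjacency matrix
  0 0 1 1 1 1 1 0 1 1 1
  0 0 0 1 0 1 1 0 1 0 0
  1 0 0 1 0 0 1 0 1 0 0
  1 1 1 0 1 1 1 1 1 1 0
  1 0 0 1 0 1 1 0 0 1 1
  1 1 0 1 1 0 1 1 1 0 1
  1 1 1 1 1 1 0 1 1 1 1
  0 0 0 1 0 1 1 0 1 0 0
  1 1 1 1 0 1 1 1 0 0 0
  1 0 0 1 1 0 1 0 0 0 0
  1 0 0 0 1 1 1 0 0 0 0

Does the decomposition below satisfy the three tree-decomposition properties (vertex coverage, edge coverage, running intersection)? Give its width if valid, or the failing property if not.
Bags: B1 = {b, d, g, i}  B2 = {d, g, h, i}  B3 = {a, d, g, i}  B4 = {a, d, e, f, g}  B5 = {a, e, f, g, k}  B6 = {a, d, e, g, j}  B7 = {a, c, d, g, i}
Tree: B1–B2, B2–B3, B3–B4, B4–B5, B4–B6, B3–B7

A tree decomposition must satisfy three properties: every vertex lies in some bag; for every edge, both endpoints lie together in some bag; and for every vertex, the bags containing it form a connected subtree. Here edge (f,i) lies in no bag, so the decomposition is invalid.

No — edge (f,i) lies in no bag.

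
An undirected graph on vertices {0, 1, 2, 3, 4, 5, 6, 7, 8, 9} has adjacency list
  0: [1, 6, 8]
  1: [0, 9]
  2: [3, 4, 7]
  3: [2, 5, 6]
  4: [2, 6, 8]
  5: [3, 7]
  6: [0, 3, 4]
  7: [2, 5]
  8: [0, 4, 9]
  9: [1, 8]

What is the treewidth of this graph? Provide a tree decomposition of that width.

Each bag holds 3 vertices, so the decomposition has width 2, which upper-bounds the treewidth. For the lower bound, G contains the cycle 9–1–0–8–9, so G is not a forest; only forests have treewidth ≤ 1, hence tw(G) ≥ 2. Hence tw(G) = 2 exactly.

Treewidth 2.
Bags: B1 = {1, 8, 9}  B2 = {0, 1, 8}  B3 = {0, 4, 8}  B4 = {0, 4, 6}  B5 = {2, 4, 6}  B6 = {2, 3, 6}  B7 = {2, 3, 7}  B8 = {3, 5, 7}
Tree: B1–B2, B2–B3, B3–B4, B4–B5, B5–B6, B6–B7, B7–B8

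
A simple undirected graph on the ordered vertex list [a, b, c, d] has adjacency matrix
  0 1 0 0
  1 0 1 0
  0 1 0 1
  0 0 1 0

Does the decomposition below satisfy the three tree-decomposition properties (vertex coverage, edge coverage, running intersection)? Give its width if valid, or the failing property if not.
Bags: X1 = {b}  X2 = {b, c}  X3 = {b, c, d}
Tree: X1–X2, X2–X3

No — vertex a appears in no bag.

A tree decomposition must satisfy three properties: every vertex lies in some bag; for every edge, both endpoints lie together in some bag; and for every vertex, the bags containing it form a connected subtree. Here vertex a appears in no bag, so the decomposition is invalid.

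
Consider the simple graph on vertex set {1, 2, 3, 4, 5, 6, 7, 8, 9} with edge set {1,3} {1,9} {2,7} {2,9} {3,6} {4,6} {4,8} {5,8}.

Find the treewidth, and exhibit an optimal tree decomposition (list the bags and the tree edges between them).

Every bag has size at most 2, so the width is 2 − 1 = 1 and tw(G) ≤ 1. Since G has at least one edge (e.g. 7–2), it is not an edgeless graph, so tw(G) ≥ 1. Hence tw(G) = 1 exactly.

Treewidth 1.
One optimal decomposition is:
Bags: B1 = {2, 7}  B2 = {2, 9}  B3 = {1, 9}  B4 = {1, 3}  B5 = {3, 6}  B6 = {4, 6}  B7 = {4, 8}  B8 = {5, 8}
Tree: B1–B2, B2–B3, B3–B4, B4–B5, B5–B6, B6–B7, B7–B8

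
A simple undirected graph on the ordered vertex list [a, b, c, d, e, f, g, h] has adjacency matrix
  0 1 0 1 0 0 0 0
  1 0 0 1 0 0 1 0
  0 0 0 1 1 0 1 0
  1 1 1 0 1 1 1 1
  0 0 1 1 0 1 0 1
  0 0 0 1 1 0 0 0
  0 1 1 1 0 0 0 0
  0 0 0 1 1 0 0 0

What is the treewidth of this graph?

A width-2 tree decomposition is:
Bags: B1 = {b, d, g}  B2 = {c, d, g}  B3 = {c, d, e}  B4 = {d, e, h}  B5 = {a, b, d}  B6 = {d, e, f}
Tree: B1–B2, B2–B3, B3–B4, B1–B5, B3–B6
Each bag holds 3 vertices, so the decomposition has width 2, which upper-bounds the treewidth. On the other hand G contains the 3-clique {c, d, g}. A clique must lie in a single bag of any decomposition, so no decomposition can have width below 2. Combining the bounds, tw(G) = 2.

2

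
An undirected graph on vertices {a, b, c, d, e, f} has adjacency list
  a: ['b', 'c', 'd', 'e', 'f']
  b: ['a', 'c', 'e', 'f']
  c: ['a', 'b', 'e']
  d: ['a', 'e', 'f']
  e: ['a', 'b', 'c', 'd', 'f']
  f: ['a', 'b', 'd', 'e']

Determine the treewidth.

3

A width-3 tree decomposition is:
Bags: B1 = {a, b, e, f}  B2 = {a, b, c, e}  B3 = {a, d, e, f}
Tree: B1–B2, B1–B3
The largest bag has 4 vertices, giving width 3; this decomposition certifies tw(G) ≤ 3. Conversely, {a, b, c, e} is a clique of size 4, and the vertices of any clique must share a bag in every tree decomposition; so some bag has ≥ 4 vertices and tw(G) ≥ 3. Combining the bounds, tw(G) = 3.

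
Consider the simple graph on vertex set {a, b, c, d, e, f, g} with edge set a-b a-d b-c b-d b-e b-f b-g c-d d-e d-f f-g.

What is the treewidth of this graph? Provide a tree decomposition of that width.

Each bag holds 3 vertices, so the decomposition has width 2, which upper-bounds the treewidth. Conversely, {b, d, e} is a clique of size 3, and the vertices of any clique must share a bag in every tree decomposition; so some bag has ≥ 3 vertices and tw(G) ≥ 2. Combining the bounds, tw(G) = 2.

Treewidth 2.
One such decomposition:
Bags: B1 = {a, b, d}  B2 = {b, d, f}  B3 = {b, f, g}  B4 = {b, c, d}  B5 = {b, d, e}
Tree: B1–B2, B2–B3, B1–B4, B2–B5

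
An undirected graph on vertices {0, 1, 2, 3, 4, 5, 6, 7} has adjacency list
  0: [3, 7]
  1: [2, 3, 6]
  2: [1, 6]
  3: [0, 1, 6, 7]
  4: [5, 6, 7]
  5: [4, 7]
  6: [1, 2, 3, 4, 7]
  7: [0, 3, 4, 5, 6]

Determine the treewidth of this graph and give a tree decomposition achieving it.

Every bag has size at most 3, so the width is 3 − 1 = 2 and tw(G) ≤ 2. For the lower bound, the 3 vertices {0, 3, 7} are pairwise adjacent, and any tree decomposition puts a clique entirely inside one bag — forcing width ≥ 2. Combining the bounds, tw(G) = 2.

Treewidth 2.
One such decomposition:
Bags: B1 = {4, 6, 7}  B2 = {3, 6, 7}  B3 = {0, 3, 7}  B4 = {1, 3, 6}  B5 = {4, 5, 7}  B6 = {1, 2, 6}
Tree: B1–B2, B2–B3, B2–B4, B1–B5, B4–B6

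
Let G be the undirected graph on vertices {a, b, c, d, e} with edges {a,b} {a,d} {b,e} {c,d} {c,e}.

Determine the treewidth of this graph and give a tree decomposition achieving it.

The largest bag has 3 vertices, giving width 2; this decomposition certifies tw(G) ≤ 2. The edges a–d–c–e–b–a form a cycle, so G is not a tree and its treewidth is at least 2. Hence tw(G) = 2 exactly.

Treewidth 2.
Bags: B1 = {a, c, d}  B2 = {a, c, e}  B3 = {a, b, e}
Tree: B1–B2, B2–B3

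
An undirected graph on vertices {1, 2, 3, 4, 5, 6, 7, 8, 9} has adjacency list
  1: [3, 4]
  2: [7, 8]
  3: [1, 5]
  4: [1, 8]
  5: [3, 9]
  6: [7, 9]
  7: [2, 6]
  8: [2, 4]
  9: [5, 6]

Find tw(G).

A width-2 tree decomposition is:
Bags: B1 = {1, 4, 8}  B2 = {1, 2, 8}  B3 = {1, 2, 7}  B4 = {1, 6, 7}  B5 = {1, 6, 9}  B6 = {1, 5, 9}  B7 = {1, 3, 5}
Tree: B1–B2, B2–B3, B3–B4, B4–B5, B5–B6, B6–B7
Each bag holds 3 vertices, so the decomposition has width 2, which upper-bounds the treewidth. Since 1–4–8–2–7–6–9–5–3–1 is a cycle in G, G is not acyclic. Forests are exactly the graphs of treewidth ≤ 1, so tw(G) ≥ 2. Combining the bounds, tw(G) = 2.

2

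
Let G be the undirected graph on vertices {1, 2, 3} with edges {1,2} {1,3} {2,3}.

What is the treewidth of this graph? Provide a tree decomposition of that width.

With just one bag of size 3, the width is 3 − 1 = 2, so tw(G) ≤ 2. Conversely, {1, 2, 3} is a clique of size 3, and the vertices of any clique must share a bag in every tree decomposition; so some bag has ≥ 3 vertices and tw(G) ≥ 2. Hence tw(G) = 2 exactly.

Treewidth 2.
One optimal decomposition is:
Bags: B1 = {1, 2, 3}
Tree: (single bag)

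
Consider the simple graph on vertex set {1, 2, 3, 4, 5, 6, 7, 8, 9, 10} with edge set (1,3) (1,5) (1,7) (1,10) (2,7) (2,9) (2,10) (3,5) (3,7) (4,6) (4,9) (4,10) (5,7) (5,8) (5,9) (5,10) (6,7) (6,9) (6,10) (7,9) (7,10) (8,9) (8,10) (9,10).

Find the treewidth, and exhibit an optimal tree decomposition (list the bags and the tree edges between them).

Treewidth 3.
Bags: B1 = {5, 8, 9, 10}  B2 = {5, 7, 9, 10}  B3 = {6, 7, 9, 10}  B4 = {1, 5, 7, 10}  B5 = {4, 6, 9, 10}  B6 = {2, 7, 9, 10}  B7 = {1, 3, 5, 7}
Tree: B1–B2, B2–B3, B2–B4, B3–B5, B3–B6, B4–B7

Every bag has size at most 4, so the width is 4 − 1 = 3 and tw(G) ≤ 3. Conversely, {1, 5, 7, 10} is a clique of size 4, and the vertices of any clique must share a bag in every tree decomposition; so some bag has ≥ 4 vertices and tw(G) ≥ 3. Therefore the treewidth is 3.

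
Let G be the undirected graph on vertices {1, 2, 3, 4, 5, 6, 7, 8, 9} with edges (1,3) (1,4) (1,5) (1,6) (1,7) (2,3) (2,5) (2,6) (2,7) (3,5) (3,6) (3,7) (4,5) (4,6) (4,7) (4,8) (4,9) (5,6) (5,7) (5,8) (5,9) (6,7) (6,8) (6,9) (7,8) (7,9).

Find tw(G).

4

A width-4 tree decomposition is:
Bags: B1 = {1, 4, 5, 6, 7}  B2 = {1, 3, 5, 6, 7}  B3 = {2, 3, 5, 6, 7}  B4 = {4, 5, 6, 7, 9}  B5 = {4, 5, 6, 7, 8}
Tree: B1–B2, B2–B3, B1–B4, B1–B5
Every bag has size at most 5, so the width is 5 − 1 = 4 and tw(G) ≤ 4. On the other hand G contains the 5-clique {2, 3, 5, 6, 7}. A clique must lie in a single bag of any decomposition, so no decomposition can have width below 4. Therefore the treewidth is 4.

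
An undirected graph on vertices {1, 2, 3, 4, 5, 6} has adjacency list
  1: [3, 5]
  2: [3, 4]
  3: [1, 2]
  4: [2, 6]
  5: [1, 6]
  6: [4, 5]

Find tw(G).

A width-2 tree decomposition is:
Bags: B1 = {1, 2, 3}  B2 = {1, 2, 5}  B3 = {2, 5, 6}  B4 = {2, 4, 6}
Tree: B1–B2, B2–B3, B3–B4
Each bag holds 3 vertices, so the decomposition has width 2, which upper-bounds the treewidth. For the lower bound, G contains the cycle 2–3–1–5–6–4–2, so G is not a forest; only forests have treewidth ≤ 1, hence tw(G) ≥ 2. Therefore the treewidth is 2.

2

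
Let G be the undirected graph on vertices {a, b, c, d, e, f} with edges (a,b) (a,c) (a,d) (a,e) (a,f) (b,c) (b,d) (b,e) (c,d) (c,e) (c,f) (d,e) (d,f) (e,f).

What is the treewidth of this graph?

A width-4 tree decomposition is:
Bags: B1 = {a, b, c, d, e}  B2 = {a, c, d, e, f}
Tree: B1–B2
Every bag has size at most 5, so the width is 5 − 1 = 4 and tw(G) ≤ 4. On the other hand G contains the 5-clique {a, c, d, e, f}. A clique must lie in a single bag of any decomposition, so no decomposition can have width below 4. Hence tw(G) = 4 exactly.

4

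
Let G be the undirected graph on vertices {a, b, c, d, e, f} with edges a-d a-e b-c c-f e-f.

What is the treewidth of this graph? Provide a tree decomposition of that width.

Treewidth 1.
One such decomposition:
Bags: B1 = {b, c}  B2 = {c, f}  B3 = {e, f}  B4 = {a, e}  B5 = {a, d}
Tree: B1–B2, B2–B3, B3–B4, B4–B5

Every bag has size at most 2, so the width is 2 − 1 = 1 and tw(G) ≤ 1. G has an edge, so its treewidth is at least 1. Hence tw(G) = 1 exactly.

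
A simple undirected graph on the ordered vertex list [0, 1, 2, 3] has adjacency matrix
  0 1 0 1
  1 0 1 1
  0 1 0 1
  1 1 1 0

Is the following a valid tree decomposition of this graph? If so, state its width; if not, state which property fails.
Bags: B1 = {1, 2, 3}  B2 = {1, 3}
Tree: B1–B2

No — vertex 0 appears in no bag.

A tree decomposition must satisfy three properties: every vertex lies in some bag; for every edge, both endpoints lie together in some bag; and for every vertex, the bags containing it form a connected subtree. Here vertex 0 appears in no bag, so the decomposition is invalid.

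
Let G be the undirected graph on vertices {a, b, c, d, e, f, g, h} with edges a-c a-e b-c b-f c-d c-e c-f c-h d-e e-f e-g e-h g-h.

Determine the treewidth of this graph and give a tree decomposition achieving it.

Each bag holds 3 vertices, so the decomposition has width 2, which upper-bounds the treewidth. For the lower bound, the 3 vertices {e, g, h} are pairwise adjacent, and any tree decomposition puts a clique entirely inside one bag — forcing width ≥ 2. Combining the bounds, tw(G) = 2.

Treewidth 2.
One optimal decomposition is:
Bags: B1 = {c, d, e}  B2 = {c, e, h}  B3 = {c, e, f}  B4 = {a, c, e}  B5 = {e, g, h}  B6 = {b, c, f}
Tree: B1–B2, B1–B3, B3–B4, B2–B5, B3–B6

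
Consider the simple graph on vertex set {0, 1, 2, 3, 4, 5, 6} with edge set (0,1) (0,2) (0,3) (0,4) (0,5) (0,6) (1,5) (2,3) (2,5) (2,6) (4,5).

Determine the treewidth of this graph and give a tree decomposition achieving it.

Each bag holds 3 vertices, so the decomposition has width 2, which upper-bounds the treewidth. On the other hand G contains the 3-clique {0, 1, 5}. A clique must lie in a single bag of any decomposition, so no decomposition can have width below 2. Therefore the treewidth is 2.

Treewidth 2.
One such decomposition:
Bags: B1 = {0, 2, 3}  B2 = {0, 2, 5}  B3 = {0, 1, 5}  B4 = {0, 2, 6}  B5 = {0, 4, 5}
Tree: B1–B2, B2–B3, B2–B4, B2–B5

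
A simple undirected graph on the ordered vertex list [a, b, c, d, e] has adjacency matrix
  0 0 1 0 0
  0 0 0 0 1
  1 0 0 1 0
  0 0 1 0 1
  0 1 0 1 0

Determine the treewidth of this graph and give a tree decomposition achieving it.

Treewidth 1.
One optimal decomposition is:
Bags: B1 = {b, e}  B2 = {d, e}  B3 = {c, d}  B4 = {a, c}
Tree: B1–B2, B2–B3, B3–B4

Every bag has size at most 2, so the width is 2 − 1 = 1 and tw(G) ≤ 1. Any graph with an edge has treewidth ≥ 1, and G has the edge b–e. Therefore the treewidth is 1.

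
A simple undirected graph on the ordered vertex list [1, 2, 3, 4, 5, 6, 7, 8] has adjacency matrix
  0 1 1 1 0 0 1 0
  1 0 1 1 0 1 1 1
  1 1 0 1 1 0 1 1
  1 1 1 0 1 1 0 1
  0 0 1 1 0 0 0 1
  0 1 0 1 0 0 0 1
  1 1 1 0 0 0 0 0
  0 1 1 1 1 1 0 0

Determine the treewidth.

3

A width-3 tree decomposition is:
Bags: B1 = {2, 3, 4, 8}  B2 = {1, 2, 3, 4}  B3 = {3, 4, 5, 8}  B4 = {2, 4, 6, 8}  B5 = {1, 2, 3, 7}
Tree: B1–B2, B1–B3, B1–B4, B2–B5
Every bag has size at most 4, so the width is 4 − 1 = 3 and tw(G) ≤ 3. Conversely, {2, 3, 4, 8} is a clique of size 4, and the vertices of any clique must share a bag in every tree decomposition; so some bag has ≥ 4 vertices and tw(G) ≥ 3. Combining the bounds, tw(G) = 3.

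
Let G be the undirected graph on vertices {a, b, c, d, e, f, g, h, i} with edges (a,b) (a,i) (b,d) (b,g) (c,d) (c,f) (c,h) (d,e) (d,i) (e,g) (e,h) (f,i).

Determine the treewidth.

A width-3 tree decomposition is:
Bags: B1 = {c, e, f, h}  B2 = {c, d, e, f}  B3 = {d, e, f, i}  B4 = {d, e, g, i}  B5 = {b, d, g, i}  B6 = {a, b, g, i}
Tree: B1–B2, B2–B3, B3–B4, B4–B5, B5–B6
Every bag has size at most 4, so the width is 4 − 1 = 3 and tw(G) ≤ 3. For the lower bound: the 4 vertex sets {c,f,h}, {e}, {d}, {a,b,g,i} are disjoint, each induces a connected subgraph, and every pair is joined by at least one edge of G. Contracting each set to a single vertex therefore yields K_{4} as a minor, and since treewidth is minor-monotone, tw(G) ≥ tw(K_{4}) = 3. Hence tw(G) = 3 exactly.

3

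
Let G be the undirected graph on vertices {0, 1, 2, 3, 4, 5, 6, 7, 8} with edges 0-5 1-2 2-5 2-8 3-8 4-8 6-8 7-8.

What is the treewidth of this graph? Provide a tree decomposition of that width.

The largest bag has 2 vertices, giving width 1; this decomposition certifies tw(G) ≤ 1. G has an edge, so its treewidth is at least 1. Hence tw(G) = 1 exactly.

Treewidth 1.
One such decomposition:
Bags: B1 = {6, 8}  B2 = {7, 8}  B3 = {2, 8}  B4 = {2, 5}  B5 = {3, 8}  B6 = {0, 5}  B7 = {1, 2}  B8 = {4, 8}
Tree: B1–B2, B1–B3, B3–B4, B3–B5, B4–B6, B4–B7, B3–B8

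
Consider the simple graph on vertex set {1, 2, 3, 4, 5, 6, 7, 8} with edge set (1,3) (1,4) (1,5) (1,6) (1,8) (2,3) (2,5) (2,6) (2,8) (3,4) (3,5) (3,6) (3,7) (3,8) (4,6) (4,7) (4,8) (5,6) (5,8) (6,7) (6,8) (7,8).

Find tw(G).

4

A width-4 tree decomposition is:
Bags: B1 = {1, 3, 4, 6, 8}  B2 = {1, 3, 5, 6, 8}  B3 = {3, 4, 6, 7, 8}  B4 = {2, 3, 5, 6, 8}
Tree: B1–B2, B1–B3, B2–B4
Each bag holds 5 vertices, so the decomposition has width 4, which upper-bounds the treewidth. For the lower bound, the 5 vertices {1, 3, 4, 6, 8} are pairwise adjacent, and any tree decomposition puts a clique entirely inside one bag — forcing width ≥ 4. Hence tw(G) = 4 exactly.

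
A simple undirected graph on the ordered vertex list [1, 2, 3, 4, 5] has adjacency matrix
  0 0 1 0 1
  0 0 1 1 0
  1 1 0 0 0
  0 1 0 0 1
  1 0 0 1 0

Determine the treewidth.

A width-2 tree decomposition is:
Bags: B1 = {1, 3, 5}  B2 = {3, 4, 5}  B3 = {2, 3, 4}
Tree: B1–B2, B2–B3
Each bag holds 3 vertices, so the decomposition has width 2, which upper-bounds the treewidth. For the lower bound, G contains the cycle 3–1–5–4–2–3, so G is not a forest; only forests have treewidth ≤ 1, hence tw(G) ≥ 2. The upper and lower bounds meet at 2, so that is the treewidth.

2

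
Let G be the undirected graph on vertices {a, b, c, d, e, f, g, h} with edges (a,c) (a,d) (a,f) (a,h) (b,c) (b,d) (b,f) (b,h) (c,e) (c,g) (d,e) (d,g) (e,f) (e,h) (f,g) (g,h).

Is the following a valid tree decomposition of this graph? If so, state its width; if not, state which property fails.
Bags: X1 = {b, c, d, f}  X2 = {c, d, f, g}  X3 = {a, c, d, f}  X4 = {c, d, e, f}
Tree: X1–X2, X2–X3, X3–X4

A tree decomposition must satisfy three properties: every vertex lies in some bag; for every edge, both endpoints lie together in some bag; and for every vertex, the bags containing it form a connected subtree. Here vertex h appears in no bag, so the decomposition is invalid.

No — vertex h appears in no bag.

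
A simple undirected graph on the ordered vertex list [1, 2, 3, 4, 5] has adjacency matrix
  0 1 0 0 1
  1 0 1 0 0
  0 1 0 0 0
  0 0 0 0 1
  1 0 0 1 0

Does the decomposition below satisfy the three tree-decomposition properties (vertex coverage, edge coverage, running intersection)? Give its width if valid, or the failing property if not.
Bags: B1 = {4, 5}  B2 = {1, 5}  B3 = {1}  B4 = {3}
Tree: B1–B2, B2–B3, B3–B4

No — vertex 2 appears in no bag.

A tree decomposition must satisfy three properties: every vertex lies in some bag; for every edge, both endpoints lie together in some bag; and for every vertex, the bags containing it form a connected subtree. Here vertex 2 appears in no bag, so the decomposition is invalid.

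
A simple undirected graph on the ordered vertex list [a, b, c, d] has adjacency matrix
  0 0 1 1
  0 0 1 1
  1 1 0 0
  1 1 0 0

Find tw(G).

2

A width-2 tree decomposition is:
Bags: B1 = {b, c, d}  B2 = {a, c, d}
Tree: B1–B2
Every bag has size at most 3, so the width is 3 − 1 = 2 and tw(G) ≤ 2. Since c–b–d–a–c is a cycle in G, G is not acyclic. Forests are exactly the graphs of treewidth ≤ 1, so tw(G) ≥ 2. Combining the bounds, tw(G) = 2.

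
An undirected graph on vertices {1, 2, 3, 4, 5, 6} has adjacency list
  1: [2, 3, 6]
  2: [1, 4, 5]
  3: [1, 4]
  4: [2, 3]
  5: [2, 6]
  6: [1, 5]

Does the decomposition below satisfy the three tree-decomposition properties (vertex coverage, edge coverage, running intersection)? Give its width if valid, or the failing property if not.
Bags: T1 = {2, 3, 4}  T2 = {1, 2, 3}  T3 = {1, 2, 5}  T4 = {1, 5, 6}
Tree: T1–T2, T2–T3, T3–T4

Checking the three conditions: (i) the bags cover all of {1, 2, 3, 4, 5, 6}; (ii) for each edge, some bag contains both endpoints; (iii) the bags containing any fixed vertex form a subtree. All hold, so the decomposition is valid with width 3 − 1 = 2.

Yes; width 2.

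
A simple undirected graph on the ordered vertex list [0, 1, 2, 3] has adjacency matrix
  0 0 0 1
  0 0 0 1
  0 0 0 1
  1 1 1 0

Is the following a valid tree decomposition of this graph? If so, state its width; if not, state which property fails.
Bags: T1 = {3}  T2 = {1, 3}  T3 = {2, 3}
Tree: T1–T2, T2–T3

No — vertex 0 appears in no bag.

A tree decomposition must satisfy three properties: every vertex lies in some bag; for every edge, both endpoints lie together in some bag; and for every vertex, the bags containing it form a connected subtree. Here vertex 0 appears in no bag, so the decomposition is invalid.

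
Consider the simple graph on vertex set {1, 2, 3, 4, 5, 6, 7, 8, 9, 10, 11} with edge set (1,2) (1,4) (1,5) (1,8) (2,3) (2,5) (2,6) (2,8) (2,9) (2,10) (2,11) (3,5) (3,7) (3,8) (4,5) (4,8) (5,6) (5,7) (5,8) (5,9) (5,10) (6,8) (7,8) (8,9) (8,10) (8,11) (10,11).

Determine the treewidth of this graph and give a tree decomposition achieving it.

Treewidth 3.
Bags: B1 = {2, 3, 5, 8}  B2 = {3, 5, 7, 8}  B3 = {2, 5, 8, 10}  B4 = {2, 5, 8, 9}  B5 = {2, 5, 6, 8}  B6 = {2, 8, 10, 11}  B7 = {1, 2, 5, 8}  B8 = {1, 4, 5, 8}
Tree: B1–B2, B1–B3, B1–B4, B1–B5, B3–B6, B3–B7, B7–B8

Each bag holds 4 vertices, so the decomposition has width 3, which upper-bounds the treewidth. On the other hand G contains the 4-clique {2, 8, 10, 11}. A clique must lie in a single bag of any decomposition, so no decomposition can have width below 3. Combining the bounds, tw(G) = 3.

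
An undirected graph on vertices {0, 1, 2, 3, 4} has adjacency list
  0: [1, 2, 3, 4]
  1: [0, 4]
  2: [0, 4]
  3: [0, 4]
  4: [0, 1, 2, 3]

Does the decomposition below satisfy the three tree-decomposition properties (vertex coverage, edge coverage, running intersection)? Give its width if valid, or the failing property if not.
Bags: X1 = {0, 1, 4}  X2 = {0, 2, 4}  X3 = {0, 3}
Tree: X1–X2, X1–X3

No — edge (4,3) lies in no bag.

A tree decomposition must satisfy three properties: every vertex lies in some bag; for every edge, both endpoints lie together in some bag; and for every vertex, the bags containing it form a connected subtree. Here edge (4,3) lies in no bag, so the decomposition is invalid.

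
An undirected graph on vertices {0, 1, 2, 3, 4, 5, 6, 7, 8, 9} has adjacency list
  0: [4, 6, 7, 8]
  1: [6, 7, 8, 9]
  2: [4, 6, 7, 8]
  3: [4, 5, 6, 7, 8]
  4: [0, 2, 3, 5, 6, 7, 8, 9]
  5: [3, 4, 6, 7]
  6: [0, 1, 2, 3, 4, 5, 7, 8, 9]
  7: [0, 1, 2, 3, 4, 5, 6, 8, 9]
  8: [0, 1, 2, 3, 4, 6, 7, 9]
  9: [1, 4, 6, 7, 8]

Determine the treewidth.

A width-4 tree decomposition is:
Bags: B1 = {4, 6, 7, 8, 9}  B2 = {3, 4, 6, 7, 8}  B3 = {2, 4, 6, 7, 8}  B4 = {3, 4, 5, 6, 7}  B5 = {1, 6, 7, 8, 9}  B6 = {0, 4, 6, 7, 8}
Tree: B1–B2, B2–B3, B2–B4, B1–B5, B1–B6
Every bag has size at most 5, so the width is 5 − 1 = 4 and tw(G) ≤ 4. For the lower bound, the 5 vertices {1, 6, 7, 8, 9} are pairwise adjacent, and any tree decomposition puts a clique entirely inside one bag — forcing width ≥ 4. Combining the bounds, tw(G) = 4.

4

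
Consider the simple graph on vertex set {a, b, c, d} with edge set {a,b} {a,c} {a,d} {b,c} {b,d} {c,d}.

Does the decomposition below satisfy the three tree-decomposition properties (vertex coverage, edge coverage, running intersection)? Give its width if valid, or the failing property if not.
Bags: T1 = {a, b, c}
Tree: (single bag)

A tree decomposition must satisfy three properties: every vertex lies in some bag; for every edge, both endpoints lie together in some bag; and for every vertex, the bags containing it form a connected subtree. Here vertex d appears in no bag, so the decomposition is invalid.

No — vertex d appears in no bag.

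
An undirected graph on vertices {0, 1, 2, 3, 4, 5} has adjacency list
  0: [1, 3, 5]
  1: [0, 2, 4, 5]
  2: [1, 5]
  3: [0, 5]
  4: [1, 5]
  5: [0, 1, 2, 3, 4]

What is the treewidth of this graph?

2

A width-2 tree decomposition is:
Bags: B1 = {0, 1, 5}  B2 = {1, 2, 5}  B3 = {1, 4, 5}  B4 = {0, 3, 5}
Tree: B1–B2, B1–B3, B1–B4
Each bag holds 3 vertices, so the decomposition has width 2, which upper-bounds the treewidth. On the other hand G contains the 3-clique {0, 1, 5}. A clique must lie in a single bag of any decomposition, so no decomposition can have width below 2. The upper and lower bounds meet at 2, so that is the treewidth.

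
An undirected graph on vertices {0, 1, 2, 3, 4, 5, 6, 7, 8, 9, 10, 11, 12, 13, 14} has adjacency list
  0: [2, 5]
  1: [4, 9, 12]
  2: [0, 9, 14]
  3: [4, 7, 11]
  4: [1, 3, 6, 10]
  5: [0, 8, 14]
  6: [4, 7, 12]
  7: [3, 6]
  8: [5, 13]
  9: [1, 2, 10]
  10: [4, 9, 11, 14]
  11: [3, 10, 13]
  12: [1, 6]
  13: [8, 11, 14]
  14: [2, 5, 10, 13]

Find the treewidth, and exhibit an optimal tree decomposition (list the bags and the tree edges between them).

Treewidth 3.
One optimal decomposition is:
Bags: B1 = {1, 6, 7, 12}  B2 = {1, 4, 6, 7}  B3 = {1, 3, 4, 7}  B4 = {1, 3, 4, 9}  B5 = {3, 4, 9, 10}  B6 = {3, 9, 10, 11}  B7 = {2, 9, 10, 11}  B8 = {2, 10, 11, 14}  B9 = {2, 11, 13, 14}  B10 = {0, 2, 13, 14}  B11 = {0, 5, 13, 14}  B12 = {0, 5, 8, 13}
Tree: B1–B2, B2–B3, B3–B4, B4–B5, B5–B6, B6–B7, B7–B8, B8–B9, B9–B10, B10–B11, B11–B12

The largest bag has 4 vertices, giving width 3; this decomposition certifies tw(G) ≤ 3. For the lower bound: the 4 vertex sets {6,7,12}, {1}, {4}, {3,9,10,11} are disjoint, each induces a connected subgraph, and every pair is joined by at least one edge of G. Contracting each set to a single vertex therefore yields K_{4} as a minor, and since treewidth is minor-monotone, tw(G) ≥ tw(K_{4}) = 3. Hence tw(G) = 3 exactly.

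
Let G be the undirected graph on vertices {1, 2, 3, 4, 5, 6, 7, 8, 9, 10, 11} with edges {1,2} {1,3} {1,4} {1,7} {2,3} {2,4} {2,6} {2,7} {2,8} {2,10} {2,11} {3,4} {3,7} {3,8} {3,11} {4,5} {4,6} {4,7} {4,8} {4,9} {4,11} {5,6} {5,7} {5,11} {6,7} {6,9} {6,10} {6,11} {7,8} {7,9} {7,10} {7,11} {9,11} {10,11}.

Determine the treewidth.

4

A width-4 tree decomposition is:
Bags: B1 = {4, 5, 6, 7, 11}  B2 = {2, 4, 6, 7, 11}  B3 = {4, 6, 7, 9, 11}  B4 = {2, 3, 4, 7, 11}  B5 = {2, 3, 4, 7, 8}  B6 = {2, 6, 7, 10, 11}  B7 = {1, 2, 3, 4, 7}
Tree: B1–B2, B2–B3, B2–B4, B4–B5, B2–B6, B5–B7
Every bag has size at most 5, so the width is 5 − 1 = 4 and tw(G) ≤ 4. For the lower bound, the 5 vertices {2, 6, 7, 10, 11} are pairwise adjacent, and any tree decomposition puts a clique entirely inside one bag — forcing width ≥ 4. Hence tw(G) = 4 exactly.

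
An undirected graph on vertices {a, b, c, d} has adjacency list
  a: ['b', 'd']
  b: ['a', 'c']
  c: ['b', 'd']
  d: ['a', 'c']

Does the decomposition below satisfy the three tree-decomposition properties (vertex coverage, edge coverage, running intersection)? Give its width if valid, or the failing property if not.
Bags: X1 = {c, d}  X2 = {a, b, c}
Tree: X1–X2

No — edge (a,d) lies in no bag.

A tree decomposition must satisfy three properties: every vertex lies in some bag; for every edge, both endpoints lie together in some bag; and for every vertex, the bags containing it form a connected subtree. Here edge (a,d) lies in no bag, so the decomposition is invalid.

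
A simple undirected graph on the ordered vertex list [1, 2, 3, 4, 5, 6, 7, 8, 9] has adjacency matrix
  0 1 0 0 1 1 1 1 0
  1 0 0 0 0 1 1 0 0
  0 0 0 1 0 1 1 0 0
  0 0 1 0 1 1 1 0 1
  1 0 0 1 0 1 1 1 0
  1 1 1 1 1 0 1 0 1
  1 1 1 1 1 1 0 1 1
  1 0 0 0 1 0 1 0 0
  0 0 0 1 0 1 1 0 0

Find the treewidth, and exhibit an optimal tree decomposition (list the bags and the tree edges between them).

Treewidth 3.
One such decomposition:
Bags: B1 = {1, 5, 6, 7}  B2 = {4, 5, 6, 7}  B3 = {1, 2, 6, 7}  B4 = {1, 5, 7, 8}  B5 = {4, 6, 7, 9}  B6 = {3, 4, 6, 7}
Tree: B1–B2, B1–B3, B1–B4, B2–B5, B5–B6

Every bag has size at most 4, so the width is 4 − 1 = 3 and tw(G) ≤ 3. On the other hand G contains the 4-clique {1, 5, 7, 8}. A clique must lie in a single bag of any decomposition, so no decomposition can have width below 3. Hence tw(G) = 3 exactly.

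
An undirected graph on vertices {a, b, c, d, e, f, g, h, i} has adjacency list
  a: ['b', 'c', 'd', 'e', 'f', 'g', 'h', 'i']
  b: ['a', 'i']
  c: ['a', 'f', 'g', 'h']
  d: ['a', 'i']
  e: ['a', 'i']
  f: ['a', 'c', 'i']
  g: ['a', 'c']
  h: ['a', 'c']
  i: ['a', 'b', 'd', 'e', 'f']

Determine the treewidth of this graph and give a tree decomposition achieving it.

Treewidth 2.
One optimal decomposition is:
Bags: B1 = {a, f, i}  B2 = {a, c, f}  B3 = {a, e, i}  B4 = {a, c, h}  B5 = {a, c, g}  B6 = {a, b, i}  B7 = {a, d, i}
Tree: B1–B2, B1–B3, B2–B4, B2–B5, B3–B6, B1–B7

Every bag has size at most 3, so the width is 3 − 1 = 2 and tw(G) ≤ 2. Conversely, {a, c, g} is a clique of size 3, and the vertices of any clique must share a bag in every tree decomposition; so some bag has ≥ 3 vertices and tw(G) ≥ 2. The upper and lower bounds meet at 2, so that is the treewidth.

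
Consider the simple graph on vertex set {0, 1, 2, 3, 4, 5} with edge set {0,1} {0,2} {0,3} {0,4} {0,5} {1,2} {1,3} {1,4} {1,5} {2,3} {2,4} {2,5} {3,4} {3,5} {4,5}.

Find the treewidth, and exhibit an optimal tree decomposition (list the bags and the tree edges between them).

Treewidth 5.
Bags: B1 = {0, 1, 2, 3, 4, 5}
Tree: (single bag)

With just one bag of size 6, the width is 6 − 1 = 5, so tw(G) ≤ 5. For the lower bound, the 6 vertices {0, 1, 2, 3, 4, 5} are pairwise adjacent, and any tree decomposition puts a clique entirely inside one bag — forcing width ≥ 5. The upper and lower bounds meet at 5, so that is the treewidth.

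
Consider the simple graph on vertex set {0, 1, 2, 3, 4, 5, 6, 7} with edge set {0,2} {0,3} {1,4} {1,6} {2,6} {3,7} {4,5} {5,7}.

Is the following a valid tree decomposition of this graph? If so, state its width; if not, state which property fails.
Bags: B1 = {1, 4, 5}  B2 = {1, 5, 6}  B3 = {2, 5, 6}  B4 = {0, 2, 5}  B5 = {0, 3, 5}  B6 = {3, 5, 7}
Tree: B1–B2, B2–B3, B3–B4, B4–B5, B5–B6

Vertex coverage: the bags together contain {0, 1, 2, 3, 4, 5, 6, 7}, the full vertex set. Edge coverage: each edge of G has both endpoints in at least one bag. Running intersection: for every vertex, the bags containing it form a connected subtree. All three properties hold, so this is a valid tree decomposition of width max|bag| − 1 = 2, and hence tw(G) ≤ 2.

Yes; width 2.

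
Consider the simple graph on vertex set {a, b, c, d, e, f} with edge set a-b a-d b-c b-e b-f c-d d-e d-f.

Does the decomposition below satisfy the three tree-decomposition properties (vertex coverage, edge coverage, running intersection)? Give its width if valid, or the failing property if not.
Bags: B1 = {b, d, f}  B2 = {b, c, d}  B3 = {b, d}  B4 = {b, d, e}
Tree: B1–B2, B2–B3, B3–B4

No — vertex a appears in no bag.

A tree decomposition must satisfy three properties: every vertex lies in some bag; for every edge, both endpoints lie together in some bag; and for every vertex, the bags containing it form a connected subtree. Here vertex a appears in no bag, so the decomposition is invalid.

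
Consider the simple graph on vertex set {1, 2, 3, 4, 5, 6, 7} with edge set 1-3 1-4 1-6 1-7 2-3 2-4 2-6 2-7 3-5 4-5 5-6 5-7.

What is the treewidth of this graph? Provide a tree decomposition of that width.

Treewidth 3.
Bags: B1 = {1, 2, 3, 5}  B2 = {1, 2, 4, 5}  B3 = {1, 2, 5, 7}  B4 = {1, 2, 5, 6}
Tree: B1–B2, B2–B3, B3–B4

Every bag has size at most 4, so the width is 4 − 1 = 3 and tw(G) ≤ 3. For the lower bound: the 4 vertex sets {3,5}, {2,4}, {1}, {7} are disjoint, each induces a connected subgraph, and every pair is joined by at least one edge of G. Contracting each set to a single vertex therefore yields K_{4} as a minor, and since treewidth is minor-monotone, tw(G) ≥ tw(K_{4}) = 3. The upper and lower bounds meet at 3, so that is the treewidth.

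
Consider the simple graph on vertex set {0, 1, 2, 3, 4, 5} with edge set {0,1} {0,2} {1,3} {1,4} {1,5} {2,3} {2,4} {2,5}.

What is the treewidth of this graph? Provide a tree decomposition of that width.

The largest bag has 3 vertices, giving width 2; this decomposition certifies tw(G) ≤ 2. For the lower bound, G contains the cycle 1–4–2–0–1, so G is not a forest; only forests have treewidth ≤ 1, hence tw(G) ≥ 2. Therefore the treewidth is 2.

Treewidth 2.
One optimal decomposition is:
Bags: B1 = {1, 2, 4}  B2 = {0, 1, 2}  B3 = {1, 2, 3}  B4 = {1, 2, 5}
Tree: B1–B2, B2–B3, B3–B4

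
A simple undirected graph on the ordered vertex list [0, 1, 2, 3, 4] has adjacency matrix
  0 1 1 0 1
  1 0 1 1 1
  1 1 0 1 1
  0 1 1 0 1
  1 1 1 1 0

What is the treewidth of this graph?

3

A width-3 tree decomposition is:
Bags: B1 = {1, 2, 3, 4}  B2 = {0, 1, 2, 4}
Tree: B1–B2
Each bag holds 4 vertices, so the decomposition has width 3, which upper-bounds the treewidth. Conversely, {0, 1, 2, 4} is a clique of size 4, and the vertices of any clique must share a bag in every tree decomposition; so some bag has ≥ 4 vertices and tw(G) ≥ 3. Combining the bounds, tw(G) = 3.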